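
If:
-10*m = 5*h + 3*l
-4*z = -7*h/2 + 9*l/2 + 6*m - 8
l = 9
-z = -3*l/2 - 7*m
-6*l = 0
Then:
No Solution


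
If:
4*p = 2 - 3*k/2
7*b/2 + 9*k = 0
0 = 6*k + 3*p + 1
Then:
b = 120/91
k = -20/39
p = 9/13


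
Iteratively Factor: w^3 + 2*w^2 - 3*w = (w + 3)*(w^2 - w) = (w - 1)*(w + 3)*(w)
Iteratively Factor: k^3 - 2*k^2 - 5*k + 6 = (k - 1)*(k^2 - k - 6) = (k - 1)*(k + 2)*(k - 3)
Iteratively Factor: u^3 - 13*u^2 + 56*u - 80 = (u - 5)*(u^2 - 8*u + 16) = (u - 5)*(u - 4)*(u - 4)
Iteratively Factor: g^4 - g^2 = (g - 1)*(g^3 + g^2) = g*(g - 1)*(g^2 + g) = g^2*(g - 1)*(g + 1)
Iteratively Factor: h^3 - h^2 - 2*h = (h - 2)*(h^2 + h) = h*(h - 2)*(h + 1)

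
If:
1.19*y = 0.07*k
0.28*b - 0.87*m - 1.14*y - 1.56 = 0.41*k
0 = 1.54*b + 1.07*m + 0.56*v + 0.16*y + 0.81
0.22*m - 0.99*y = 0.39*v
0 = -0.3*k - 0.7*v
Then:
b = 8.65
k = 18.59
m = -9.20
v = -7.97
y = 1.09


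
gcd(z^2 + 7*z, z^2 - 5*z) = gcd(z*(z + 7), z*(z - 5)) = z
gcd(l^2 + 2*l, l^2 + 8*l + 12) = l + 2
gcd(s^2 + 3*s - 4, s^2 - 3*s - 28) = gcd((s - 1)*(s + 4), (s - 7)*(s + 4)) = s + 4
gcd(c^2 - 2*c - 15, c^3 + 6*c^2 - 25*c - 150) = c - 5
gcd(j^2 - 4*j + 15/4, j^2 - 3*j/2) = j - 3/2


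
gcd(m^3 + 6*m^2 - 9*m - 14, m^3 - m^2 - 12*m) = 1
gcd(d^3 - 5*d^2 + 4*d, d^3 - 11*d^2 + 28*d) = d^2 - 4*d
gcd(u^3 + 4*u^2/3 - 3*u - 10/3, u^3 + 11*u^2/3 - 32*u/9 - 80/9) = u - 5/3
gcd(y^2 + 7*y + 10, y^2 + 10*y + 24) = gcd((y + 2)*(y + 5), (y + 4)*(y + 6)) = 1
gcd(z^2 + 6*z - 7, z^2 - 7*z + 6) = z - 1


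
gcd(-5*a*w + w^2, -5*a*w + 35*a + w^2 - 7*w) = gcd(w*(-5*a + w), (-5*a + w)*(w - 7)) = -5*a + w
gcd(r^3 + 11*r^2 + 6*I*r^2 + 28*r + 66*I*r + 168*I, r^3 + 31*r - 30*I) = r + 6*I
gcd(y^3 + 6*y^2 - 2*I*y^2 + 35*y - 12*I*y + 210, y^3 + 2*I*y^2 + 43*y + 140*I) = y^2 - 2*I*y + 35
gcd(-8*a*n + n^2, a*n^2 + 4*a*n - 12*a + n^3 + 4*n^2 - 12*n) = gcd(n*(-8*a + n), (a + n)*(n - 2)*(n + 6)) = 1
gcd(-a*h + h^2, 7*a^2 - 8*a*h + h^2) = a - h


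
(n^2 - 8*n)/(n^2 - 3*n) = (n - 8)/(n - 3)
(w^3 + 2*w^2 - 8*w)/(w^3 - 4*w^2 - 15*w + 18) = w*(w^2 + 2*w - 8)/(w^3 - 4*w^2 - 15*w + 18)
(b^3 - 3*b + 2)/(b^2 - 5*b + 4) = (b^2 + b - 2)/(b - 4)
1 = 1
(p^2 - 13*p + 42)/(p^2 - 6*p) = (p - 7)/p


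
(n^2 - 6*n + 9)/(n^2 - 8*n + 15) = (n - 3)/(n - 5)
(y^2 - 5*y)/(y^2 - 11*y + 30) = y/(y - 6)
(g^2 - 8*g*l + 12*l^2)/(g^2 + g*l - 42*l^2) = (g - 2*l)/(g + 7*l)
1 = 1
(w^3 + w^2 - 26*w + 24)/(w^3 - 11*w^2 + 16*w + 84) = (w^3 + w^2 - 26*w + 24)/(w^3 - 11*w^2 + 16*w + 84)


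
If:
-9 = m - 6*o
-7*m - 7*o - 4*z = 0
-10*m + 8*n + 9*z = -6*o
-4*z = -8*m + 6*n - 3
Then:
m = 243/419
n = 3195/838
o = 669/419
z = -1596/419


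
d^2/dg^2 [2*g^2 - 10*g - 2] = 4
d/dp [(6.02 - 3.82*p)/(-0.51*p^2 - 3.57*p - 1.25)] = (-1.9482*p^2 + 6.1404*p + 26.2664)/(0.2601*p^4 + 3.6414*p^3 + 14.0199*p^2 + 8.925*p + 1.5625)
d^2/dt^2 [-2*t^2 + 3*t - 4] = -4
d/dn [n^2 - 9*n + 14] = 2*n - 9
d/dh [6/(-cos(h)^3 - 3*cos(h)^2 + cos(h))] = 6*(-3*sin(h) + sin(h)/cos(h)^2 - 6*tan(h))/(-sin(h)^2 + 3*cos(h))^2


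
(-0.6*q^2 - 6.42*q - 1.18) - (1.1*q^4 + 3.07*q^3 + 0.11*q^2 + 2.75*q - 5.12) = -1.1*q^4 - 3.07*q^3 - 0.71*q^2 - 9.17*q + 3.94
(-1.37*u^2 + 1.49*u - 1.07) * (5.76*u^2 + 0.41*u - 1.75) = -7.8912*u^4 + 8.0207*u^3 - 3.1548*u^2 - 3.0462*u + 1.8725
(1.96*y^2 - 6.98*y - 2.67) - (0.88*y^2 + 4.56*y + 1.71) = 1.08*y^2 - 11.54*y - 4.38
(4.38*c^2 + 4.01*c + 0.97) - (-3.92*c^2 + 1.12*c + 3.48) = 8.3*c^2 + 2.89*c - 2.51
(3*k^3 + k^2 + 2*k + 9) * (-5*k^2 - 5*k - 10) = -15*k^5 - 20*k^4 - 45*k^3 - 65*k^2 - 65*k - 90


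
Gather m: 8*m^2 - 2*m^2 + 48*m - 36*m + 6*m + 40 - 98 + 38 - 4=6*m^2 + 18*m - 24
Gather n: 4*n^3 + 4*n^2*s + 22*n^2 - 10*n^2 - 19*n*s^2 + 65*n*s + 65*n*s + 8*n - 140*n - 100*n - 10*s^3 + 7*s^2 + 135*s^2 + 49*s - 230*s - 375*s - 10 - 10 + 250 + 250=4*n^3 + n^2*(4*s + 12) + n*(-19*s^2 + 130*s - 232) - 10*s^3 + 142*s^2 - 556*s + 480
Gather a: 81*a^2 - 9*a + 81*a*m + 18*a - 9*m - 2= 81*a^2 + a*(81*m + 9) - 9*m - 2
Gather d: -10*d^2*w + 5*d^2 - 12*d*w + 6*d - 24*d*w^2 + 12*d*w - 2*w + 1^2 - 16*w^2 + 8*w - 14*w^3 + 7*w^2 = d^2*(5 - 10*w) + d*(6 - 24*w^2) - 14*w^3 - 9*w^2 + 6*w + 1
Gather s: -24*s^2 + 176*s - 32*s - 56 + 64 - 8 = -24*s^2 + 144*s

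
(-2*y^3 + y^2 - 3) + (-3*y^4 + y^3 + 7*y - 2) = -3*y^4 - y^3 + y^2 + 7*y - 5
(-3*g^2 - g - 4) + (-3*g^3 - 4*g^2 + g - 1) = -3*g^3 - 7*g^2 - 5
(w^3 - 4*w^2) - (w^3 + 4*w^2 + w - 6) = -8*w^2 - w + 6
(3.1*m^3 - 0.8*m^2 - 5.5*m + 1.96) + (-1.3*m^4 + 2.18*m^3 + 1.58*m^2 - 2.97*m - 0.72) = -1.3*m^4 + 5.28*m^3 + 0.78*m^2 - 8.47*m + 1.24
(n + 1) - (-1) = n + 2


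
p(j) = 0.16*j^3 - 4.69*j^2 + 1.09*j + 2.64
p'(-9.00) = 124.39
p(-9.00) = -503.70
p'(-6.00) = 74.65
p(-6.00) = -207.30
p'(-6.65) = 84.69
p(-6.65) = -259.06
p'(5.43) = -35.69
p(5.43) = -104.11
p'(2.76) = -21.14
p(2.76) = -26.71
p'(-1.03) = 11.26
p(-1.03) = -3.63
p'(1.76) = -13.93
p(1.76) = -9.10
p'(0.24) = -1.13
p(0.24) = 2.63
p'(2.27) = -17.73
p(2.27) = -17.18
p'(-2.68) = 29.68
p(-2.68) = -37.05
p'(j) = 0.48*j^2 - 9.38*j + 1.09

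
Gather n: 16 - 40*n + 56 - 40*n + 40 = 112 - 80*n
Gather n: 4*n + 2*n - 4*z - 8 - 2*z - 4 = 6*n - 6*z - 12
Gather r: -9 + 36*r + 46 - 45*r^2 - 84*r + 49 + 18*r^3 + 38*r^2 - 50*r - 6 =18*r^3 - 7*r^2 - 98*r + 80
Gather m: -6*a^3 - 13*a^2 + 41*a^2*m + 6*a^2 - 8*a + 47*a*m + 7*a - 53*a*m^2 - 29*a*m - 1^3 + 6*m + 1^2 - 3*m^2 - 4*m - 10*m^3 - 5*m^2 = -6*a^3 - 7*a^2 - a - 10*m^3 + m^2*(-53*a - 8) + m*(41*a^2 + 18*a + 2)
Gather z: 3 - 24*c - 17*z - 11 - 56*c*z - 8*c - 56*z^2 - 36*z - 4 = -32*c - 56*z^2 + z*(-56*c - 53) - 12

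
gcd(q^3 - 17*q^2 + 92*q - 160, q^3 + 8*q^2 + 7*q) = 1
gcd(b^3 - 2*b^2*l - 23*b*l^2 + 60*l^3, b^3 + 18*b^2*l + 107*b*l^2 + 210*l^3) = b + 5*l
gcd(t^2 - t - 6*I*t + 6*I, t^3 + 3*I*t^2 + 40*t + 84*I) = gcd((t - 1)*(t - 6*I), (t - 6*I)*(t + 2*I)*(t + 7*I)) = t - 6*I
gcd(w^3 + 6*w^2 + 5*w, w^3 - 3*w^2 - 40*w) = w^2 + 5*w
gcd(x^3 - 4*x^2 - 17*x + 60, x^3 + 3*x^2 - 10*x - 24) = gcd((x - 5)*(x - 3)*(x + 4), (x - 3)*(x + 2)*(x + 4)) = x^2 + x - 12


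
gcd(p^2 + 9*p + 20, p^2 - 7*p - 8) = 1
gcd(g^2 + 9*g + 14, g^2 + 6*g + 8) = g + 2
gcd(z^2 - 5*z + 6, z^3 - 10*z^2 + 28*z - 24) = z - 2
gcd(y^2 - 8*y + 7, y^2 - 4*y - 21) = y - 7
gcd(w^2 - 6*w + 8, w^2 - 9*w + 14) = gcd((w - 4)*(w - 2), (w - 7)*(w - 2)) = w - 2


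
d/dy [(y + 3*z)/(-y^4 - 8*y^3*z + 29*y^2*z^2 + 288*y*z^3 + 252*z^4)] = (-y^4 - 8*y^3*z + 29*y^2*z^2 + 288*y*z^3 + 252*z^4 + 2*(y + 3*z)*(2*y^3 + 12*y^2*z - 29*y*z^2 - 144*z^3))/(-y^4 - 8*y^3*z + 29*y^2*z^2 + 288*y*z^3 + 252*z^4)^2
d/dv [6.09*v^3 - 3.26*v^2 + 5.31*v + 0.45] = 18.27*v^2 - 6.52*v + 5.31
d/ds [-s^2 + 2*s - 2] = 2 - 2*s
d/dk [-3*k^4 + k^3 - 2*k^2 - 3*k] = -12*k^3 + 3*k^2 - 4*k - 3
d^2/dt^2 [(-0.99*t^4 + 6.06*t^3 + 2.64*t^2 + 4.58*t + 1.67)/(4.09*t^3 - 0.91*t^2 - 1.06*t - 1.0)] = (123.210066*t^6 + 587.299008*t^5 + 586.971264*t^4 + 79.720236*t^3 + 201.890454*t^2 + 62.000292*t - 3.716176)/(68.417929*t^9 - 45.667713*t^8 - 43.034571*t^7 - 27.266587*t^6 + 33.484614*t^5 + 20.460672*t^4 + 5.291384*t^3 - 6.1008*t^2 - 3.18*t - 1.0)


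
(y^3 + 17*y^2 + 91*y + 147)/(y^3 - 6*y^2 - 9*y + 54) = (y^2 + 14*y + 49)/(y^2 - 9*y + 18)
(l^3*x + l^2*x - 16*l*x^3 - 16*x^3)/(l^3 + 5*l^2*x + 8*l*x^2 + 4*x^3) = x*(l^3 + l^2 - 16*l*x^2 - 16*x^2)/(l^3 + 5*l^2*x + 8*l*x^2 + 4*x^3)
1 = 1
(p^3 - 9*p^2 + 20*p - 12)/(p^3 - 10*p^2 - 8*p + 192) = (p^2 - 3*p + 2)/(p^2 - 4*p - 32)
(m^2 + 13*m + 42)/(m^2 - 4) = (m^2 + 13*m + 42)/(m^2 - 4)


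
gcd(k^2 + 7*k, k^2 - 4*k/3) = k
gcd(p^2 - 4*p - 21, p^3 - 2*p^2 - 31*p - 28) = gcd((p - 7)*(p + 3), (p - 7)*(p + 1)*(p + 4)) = p - 7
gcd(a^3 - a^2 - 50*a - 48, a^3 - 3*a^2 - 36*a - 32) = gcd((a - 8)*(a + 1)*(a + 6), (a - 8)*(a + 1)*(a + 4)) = a^2 - 7*a - 8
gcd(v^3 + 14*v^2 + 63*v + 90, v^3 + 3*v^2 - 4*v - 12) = v + 3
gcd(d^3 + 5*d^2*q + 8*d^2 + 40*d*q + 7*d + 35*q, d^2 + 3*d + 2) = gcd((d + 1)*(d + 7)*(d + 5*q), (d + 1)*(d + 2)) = d + 1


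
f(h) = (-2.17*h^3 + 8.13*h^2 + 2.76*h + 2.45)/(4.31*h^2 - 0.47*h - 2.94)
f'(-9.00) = -0.50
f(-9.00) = 6.33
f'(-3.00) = -0.42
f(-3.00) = 3.38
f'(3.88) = -0.62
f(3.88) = 0.15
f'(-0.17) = 0.65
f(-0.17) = -0.81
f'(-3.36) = -0.45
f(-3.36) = 3.54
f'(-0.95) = 26.79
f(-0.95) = 6.46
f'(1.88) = -1.75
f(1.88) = 1.92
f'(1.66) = -2.61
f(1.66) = 2.39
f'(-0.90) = 52.92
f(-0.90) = 8.35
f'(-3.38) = -0.45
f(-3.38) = 3.55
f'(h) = (0.47 - 8.62*h)*(-2.17*h^3 + 8.13*h^2 + 2.76*h + 2.45)/(4.31*h^2 - 0.47*h - 2.94)^2 + (-6.51*h^2 + 16.26*h + 2.76)/(4.31*h^2 - 0.47*h - 2.94)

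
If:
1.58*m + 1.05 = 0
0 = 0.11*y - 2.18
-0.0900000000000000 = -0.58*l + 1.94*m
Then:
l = -2.07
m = -0.66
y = 19.82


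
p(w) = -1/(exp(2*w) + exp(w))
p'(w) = -(-2*exp(2*w) - exp(w))/(exp(2*w) + exp(w))^2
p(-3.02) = -19.54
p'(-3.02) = 20.45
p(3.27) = -0.00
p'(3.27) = 0.00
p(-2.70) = -13.94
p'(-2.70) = 14.82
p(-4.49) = -88.13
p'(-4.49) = 89.11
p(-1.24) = -2.68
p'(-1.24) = 3.28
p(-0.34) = -0.82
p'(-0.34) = 1.16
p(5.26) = -0.00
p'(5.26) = 0.00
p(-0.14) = -0.62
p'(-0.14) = 0.90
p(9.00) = 0.00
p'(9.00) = 0.00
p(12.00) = 0.00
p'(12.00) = 0.00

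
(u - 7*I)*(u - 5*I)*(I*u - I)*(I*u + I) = -u^4 + 12*I*u^3 + 36*u^2 - 12*I*u - 35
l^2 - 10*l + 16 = (l - 8)*(l - 2)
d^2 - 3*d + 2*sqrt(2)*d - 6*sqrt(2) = (d - 3)*(d + 2*sqrt(2))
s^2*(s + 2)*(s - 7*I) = s^4 + 2*s^3 - 7*I*s^3 - 14*I*s^2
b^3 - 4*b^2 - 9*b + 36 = (b - 4)*(b - 3)*(b + 3)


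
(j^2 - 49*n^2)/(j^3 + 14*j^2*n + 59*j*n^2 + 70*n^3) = (j - 7*n)/(j^2 + 7*j*n + 10*n^2)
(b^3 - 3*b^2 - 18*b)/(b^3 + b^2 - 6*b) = (b - 6)/(b - 2)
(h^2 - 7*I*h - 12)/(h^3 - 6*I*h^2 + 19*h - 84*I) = (h - 4*I)/(h^2 - 3*I*h + 28)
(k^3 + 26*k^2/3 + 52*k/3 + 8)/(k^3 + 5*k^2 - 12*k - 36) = (k + 2/3)/(k - 3)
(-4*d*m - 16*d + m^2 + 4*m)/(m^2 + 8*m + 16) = (-4*d + m)/(m + 4)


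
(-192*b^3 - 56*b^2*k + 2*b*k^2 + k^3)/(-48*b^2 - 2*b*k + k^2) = 4*b + k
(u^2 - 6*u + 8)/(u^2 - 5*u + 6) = (u - 4)/(u - 3)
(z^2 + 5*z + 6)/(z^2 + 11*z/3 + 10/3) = 3*(z + 3)/(3*z + 5)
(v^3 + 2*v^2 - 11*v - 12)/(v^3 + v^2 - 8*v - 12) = (v^2 + 5*v + 4)/(v^2 + 4*v + 4)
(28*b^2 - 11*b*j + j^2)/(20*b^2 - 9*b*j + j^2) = (7*b - j)/(5*b - j)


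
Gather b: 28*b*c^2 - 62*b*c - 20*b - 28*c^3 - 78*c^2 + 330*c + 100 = b*(28*c^2 - 62*c - 20) - 28*c^3 - 78*c^2 + 330*c + 100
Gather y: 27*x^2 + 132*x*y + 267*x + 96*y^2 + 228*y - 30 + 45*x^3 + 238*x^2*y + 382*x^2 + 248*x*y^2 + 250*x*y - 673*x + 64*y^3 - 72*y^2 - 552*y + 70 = 45*x^3 + 409*x^2 - 406*x + 64*y^3 + y^2*(248*x + 24) + y*(238*x^2 + 382*x - 324) + 40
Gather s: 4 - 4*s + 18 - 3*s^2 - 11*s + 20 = -3*s^2 - 15*s + 42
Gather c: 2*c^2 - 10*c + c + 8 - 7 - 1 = 2*c^2 - 9*c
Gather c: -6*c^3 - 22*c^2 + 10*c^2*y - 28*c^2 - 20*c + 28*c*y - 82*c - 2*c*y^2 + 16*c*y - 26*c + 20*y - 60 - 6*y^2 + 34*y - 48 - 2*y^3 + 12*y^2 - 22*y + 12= -6*c^3 + c^2*(10*y - 50) + c*(-2*y^2 + 44*y - 128) - 2*y^3 + 6*y^2 + 32*y - 96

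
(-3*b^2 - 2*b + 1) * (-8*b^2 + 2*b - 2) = 24*b^4 + 10*b^3 - 6*b^2 + 6*b - 2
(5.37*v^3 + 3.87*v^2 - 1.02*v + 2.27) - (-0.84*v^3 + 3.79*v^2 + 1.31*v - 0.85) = 6.21*v^3 + 0.0800000000000001*v^2 - 2.33*v + 3.12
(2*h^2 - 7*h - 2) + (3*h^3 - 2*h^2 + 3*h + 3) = 3*h^3 - 4*h + 1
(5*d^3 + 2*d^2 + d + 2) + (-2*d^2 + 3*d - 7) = 5*d^3 + 4*d - 5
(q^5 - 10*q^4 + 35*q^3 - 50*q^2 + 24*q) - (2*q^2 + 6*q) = q^5 - 10*q^4 + 35*q^3 - 52*q^2 + 18*q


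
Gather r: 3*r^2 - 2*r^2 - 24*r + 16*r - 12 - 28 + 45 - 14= r^2 - 8*r - 9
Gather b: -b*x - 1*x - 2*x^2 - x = -b*x - 2*x^2 - 2*x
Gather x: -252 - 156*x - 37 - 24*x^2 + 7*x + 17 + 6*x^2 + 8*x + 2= -18*x^2 - 141*x - 270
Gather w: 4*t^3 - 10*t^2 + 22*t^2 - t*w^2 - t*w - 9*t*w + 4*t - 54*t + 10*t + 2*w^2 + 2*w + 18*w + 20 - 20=4*t^3 + 12*t^2 - 40*t + w^2*(2 - t) + w*(20 - 10*t)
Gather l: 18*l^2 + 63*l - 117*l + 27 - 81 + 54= 18*l^2 - 54*l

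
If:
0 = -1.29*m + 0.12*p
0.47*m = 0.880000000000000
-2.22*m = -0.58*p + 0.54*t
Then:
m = 1.87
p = 20.13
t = 13.92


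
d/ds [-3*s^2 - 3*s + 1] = -6*s - 3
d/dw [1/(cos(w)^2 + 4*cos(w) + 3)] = 2*(cos(w) + 2)*sin(w)/(cos(w)^2 + 4*cos(w) + 3)^2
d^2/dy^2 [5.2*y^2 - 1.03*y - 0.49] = 10.4000000000000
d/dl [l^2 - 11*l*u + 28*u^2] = 2*l - 11*u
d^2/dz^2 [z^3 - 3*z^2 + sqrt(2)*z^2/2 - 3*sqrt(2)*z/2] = 6*z - 6 + sqrt(2)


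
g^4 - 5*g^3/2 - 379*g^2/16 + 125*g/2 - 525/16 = (g - 5)*(g - 7/4)*(g - 3/4)*(g + 5)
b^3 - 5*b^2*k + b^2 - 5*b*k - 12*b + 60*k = (b - 3)*(b + 4)*(b - 5*k)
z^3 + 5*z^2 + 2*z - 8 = (z - 1)*(z + 2)*(z + 4)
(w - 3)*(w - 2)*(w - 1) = w^3 - 6*w^2 + 11*w - 6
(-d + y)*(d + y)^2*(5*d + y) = -5*d^4 - 6*d^3*y + 4*d^2*y^2 + 6*d*y^3 + y^4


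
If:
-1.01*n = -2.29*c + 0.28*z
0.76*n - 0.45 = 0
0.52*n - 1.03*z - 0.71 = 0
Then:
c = 0.21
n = 0.59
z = -0.39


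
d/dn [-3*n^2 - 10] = -6*n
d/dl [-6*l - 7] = -6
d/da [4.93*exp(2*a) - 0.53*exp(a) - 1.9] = (9.86*exp(a) - 0.53)*exp(a)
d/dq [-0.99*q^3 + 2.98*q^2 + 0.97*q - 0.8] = -2.97*q^2 + 5.96*q + 0.97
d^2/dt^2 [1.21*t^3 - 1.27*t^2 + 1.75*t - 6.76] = 7.26*t - 2.54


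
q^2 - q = q*(q - 1)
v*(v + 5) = v^2 + 5*v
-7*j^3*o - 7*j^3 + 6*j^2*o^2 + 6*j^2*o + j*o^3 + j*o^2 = (-j + o)*(7*j + o)*(j*o + j)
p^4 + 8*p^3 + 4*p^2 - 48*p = p*(p - 2)*(p + 4)*(p + 6)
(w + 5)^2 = w^2 + 10*w + 25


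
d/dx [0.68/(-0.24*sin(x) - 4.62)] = 0.1632*cos(x)/(0.24*sin(x) + 4.62)^2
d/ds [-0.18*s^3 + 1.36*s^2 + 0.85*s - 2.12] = -0.54*s^2 + 2.72*s + 0.85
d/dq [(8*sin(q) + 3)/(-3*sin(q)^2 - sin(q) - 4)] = (24*sin(q)^2 + 18*sin(q) - 29)*cos(q)/(3*sin(q)^2 + sin(q) + 4)^2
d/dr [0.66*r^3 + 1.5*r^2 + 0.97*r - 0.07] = 1.98*r^2 + 3.0*r + 0.97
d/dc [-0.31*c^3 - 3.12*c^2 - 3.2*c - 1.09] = -0.93*c^2 - 6.24*c - 3.2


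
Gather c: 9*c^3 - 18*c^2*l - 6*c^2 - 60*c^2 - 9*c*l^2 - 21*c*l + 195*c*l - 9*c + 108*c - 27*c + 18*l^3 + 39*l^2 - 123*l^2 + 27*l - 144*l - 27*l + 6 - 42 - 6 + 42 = 9*c^3 + c^2*(-18*l - 66) + c*(-9*l^2 + 174*l + 72) + 18*l^3 - 84*l^2 - 144*l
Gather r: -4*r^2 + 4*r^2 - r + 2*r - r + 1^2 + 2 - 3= 0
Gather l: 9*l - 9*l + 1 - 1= 0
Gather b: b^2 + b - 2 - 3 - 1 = b^2 + b - 6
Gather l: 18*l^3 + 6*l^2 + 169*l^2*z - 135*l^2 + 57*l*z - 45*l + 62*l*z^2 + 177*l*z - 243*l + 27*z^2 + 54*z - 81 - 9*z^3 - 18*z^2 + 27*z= 18*l^3 + l^2*(169*z - 129) + l*(62*z^2 + 234*z - 288) - 9*z^3 + 9*z^2 + 81*z - 81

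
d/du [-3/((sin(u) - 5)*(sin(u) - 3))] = 6*(sin(u) - 4)*cos(u)/((sin(u) - 5)^2*(sin(u) - 3)^2)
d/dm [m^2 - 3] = 2*m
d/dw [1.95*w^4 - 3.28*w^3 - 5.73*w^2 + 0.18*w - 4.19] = 7.8*w^3 - 9.84*w^2 - 11.46*w + 0.18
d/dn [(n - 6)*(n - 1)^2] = (n - 1)*(3*n - 13)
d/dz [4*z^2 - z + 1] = 8*z - 1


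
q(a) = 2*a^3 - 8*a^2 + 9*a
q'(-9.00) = 639.00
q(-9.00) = -2187.00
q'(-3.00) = 111.00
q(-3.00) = -153.00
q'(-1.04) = 32.13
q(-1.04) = -20.26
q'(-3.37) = 131.06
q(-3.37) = -197.73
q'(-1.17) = 35.93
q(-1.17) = -24.68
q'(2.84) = 11.95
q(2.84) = 6.85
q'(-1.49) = 46.16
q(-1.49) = -37.79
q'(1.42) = -1.62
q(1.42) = 2.38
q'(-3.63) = 146.14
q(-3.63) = -233.75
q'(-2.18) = 72.39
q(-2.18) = -78.36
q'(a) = 6*a^2 - 16*a + 9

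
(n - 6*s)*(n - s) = n^2 - 7*n*s + 6*s^2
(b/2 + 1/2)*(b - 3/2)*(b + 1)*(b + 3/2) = b^4/2 + b^3 - 5*b^2/8 - 9*b/4 - 9/8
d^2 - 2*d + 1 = (d - 1)^2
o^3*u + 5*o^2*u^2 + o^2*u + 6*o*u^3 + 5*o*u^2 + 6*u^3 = (o + 2*u)*(o + 3*u)*(o*u + u)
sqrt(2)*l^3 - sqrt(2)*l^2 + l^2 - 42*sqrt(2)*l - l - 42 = (l - 7)*(l + 6)*(sqrt(2)*l + 1)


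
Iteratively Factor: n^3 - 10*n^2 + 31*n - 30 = (n - 5)*(n^2 - 5*n + 6) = (n - 5)*(n - 2)*(n - 3)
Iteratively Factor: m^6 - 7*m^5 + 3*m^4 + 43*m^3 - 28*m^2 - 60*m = (m - 3)*(m^5 - 4*m^4 - 9*m^3 + 16*m^2 + 20*m) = (m - 5)*(m - 3)*(m^4 + m^3 - 4*m^2 - 4*m) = m*(m - 5)*(m - 3)*(m^3 + m^2 - 4*m - 4) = m*(m - 5)*(m - 3)*(m + 1)*(m^2 - 4) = m*(m - 5)*(m - 3)*(m + 1)*(m + 2)*(m - 2)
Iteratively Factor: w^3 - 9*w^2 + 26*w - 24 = (w - 4)*(w^2 - 5*w + 6) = (w - 4)*(w - 2)*(w - 3)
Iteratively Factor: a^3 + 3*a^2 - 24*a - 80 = (a - 5)*(a^2 + 8*a + 16) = (a - 5)*(a + 4)*(a + 4)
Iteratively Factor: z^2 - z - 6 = (z - 3)*(z + 2)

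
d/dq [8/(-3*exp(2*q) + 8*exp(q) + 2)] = (48*exp(q) - 64)*exp(q)/(-3*exp(2*q) + 8*exp(q) + 2)^2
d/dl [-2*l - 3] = -2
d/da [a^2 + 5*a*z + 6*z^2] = 2*a + 5*z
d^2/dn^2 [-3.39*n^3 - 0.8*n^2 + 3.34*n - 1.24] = -20.34*n - 1.6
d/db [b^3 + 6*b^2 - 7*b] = 3*b^2 + 12*b - 7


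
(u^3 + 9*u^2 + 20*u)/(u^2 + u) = (u^2 + 9*u + 20)/(u + 1)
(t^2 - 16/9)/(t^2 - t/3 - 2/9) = (16 - 9*t^2)/(-9*t^2 + 3*t + 2)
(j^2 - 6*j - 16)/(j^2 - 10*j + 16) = (j + 2)/(j - 2)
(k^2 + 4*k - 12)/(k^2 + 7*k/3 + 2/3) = 3*(k^2 + 4*k - 12)/(3*k^2 + 7*k + 2)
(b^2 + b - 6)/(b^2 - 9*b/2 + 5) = 2*(b + 3)/(2*b - 5)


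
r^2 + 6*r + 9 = (r + 3)^2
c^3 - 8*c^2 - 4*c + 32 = (c - 8)*(c - 2)*(c + 2)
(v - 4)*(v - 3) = v^2 - 7*v + 12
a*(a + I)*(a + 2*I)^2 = a^4 + 5*I*a^3 - 8*a^2 - 4*I*a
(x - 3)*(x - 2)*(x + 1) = x^3 - 4*x^2 + x + 6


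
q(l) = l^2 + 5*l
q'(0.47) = 5.94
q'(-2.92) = -0.84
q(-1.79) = -5.75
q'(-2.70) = -0.40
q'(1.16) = 7.32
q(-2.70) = -6.21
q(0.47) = 2.57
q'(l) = 2*l + 5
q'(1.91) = 8.82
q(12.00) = 204.00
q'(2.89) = 10.78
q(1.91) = 13.20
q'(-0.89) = 3.22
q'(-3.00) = -1.00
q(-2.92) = -6.07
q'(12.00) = 29.00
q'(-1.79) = 1.42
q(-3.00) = -6.00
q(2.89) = 22.80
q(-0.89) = -3.66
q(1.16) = 7.15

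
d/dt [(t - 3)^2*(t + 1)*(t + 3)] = 4*t^3 - 6*t^2 - 24*t + 18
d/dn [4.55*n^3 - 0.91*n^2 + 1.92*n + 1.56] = 13.65*n^2 - 1.82*n + 1.92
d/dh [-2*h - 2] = -2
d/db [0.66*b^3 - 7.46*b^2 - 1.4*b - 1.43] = 1.98*b^2 - 14.92*b - 1.4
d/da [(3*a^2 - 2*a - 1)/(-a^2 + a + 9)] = (a^2 + 52*a - 17)/(a^4 - 2*a^3 - 17*a^2 + 18*a + 81)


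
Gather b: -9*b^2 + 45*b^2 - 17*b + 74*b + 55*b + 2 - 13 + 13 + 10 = 36*b^2 + 112*b + 12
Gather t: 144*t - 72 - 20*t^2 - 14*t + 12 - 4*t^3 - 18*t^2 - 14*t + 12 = -4*t^3 - 38*t^2 + 116*t - 48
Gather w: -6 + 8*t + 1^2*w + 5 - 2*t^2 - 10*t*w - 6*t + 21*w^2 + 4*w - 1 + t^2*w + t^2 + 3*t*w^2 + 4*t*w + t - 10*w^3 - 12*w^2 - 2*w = -t^2 + 3*t - 10*w^3 + w^2*(3*t + 9) + w*(t^2 - 6*t + 3) - 2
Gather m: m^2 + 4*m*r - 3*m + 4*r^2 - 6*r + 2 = m^2 + m*(4*r - 3) + 4*r^2 - 6*r + 2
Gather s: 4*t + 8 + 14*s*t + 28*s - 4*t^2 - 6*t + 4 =s*(14*t + 28) - 4*t^2 - 2*t + 12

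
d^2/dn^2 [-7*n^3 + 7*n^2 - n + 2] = 14 - 42*n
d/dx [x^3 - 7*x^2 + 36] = x*(3*x - 14)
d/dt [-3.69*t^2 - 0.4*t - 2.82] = -7.38*t - 0.4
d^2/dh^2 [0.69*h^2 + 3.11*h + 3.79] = 1.38000000000000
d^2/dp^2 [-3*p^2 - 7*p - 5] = -6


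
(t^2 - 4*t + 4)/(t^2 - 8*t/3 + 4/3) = 3*(t - 2)/(3*t - 2)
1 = 1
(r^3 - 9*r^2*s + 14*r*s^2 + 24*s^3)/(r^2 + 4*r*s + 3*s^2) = (r^2 - 10*r*s + 24*s^2)/(r + 3*s)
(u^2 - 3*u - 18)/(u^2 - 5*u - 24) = (u - 6)/(u - 8)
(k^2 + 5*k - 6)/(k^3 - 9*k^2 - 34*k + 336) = (k - 1)/(k^2 - 15*k + 56)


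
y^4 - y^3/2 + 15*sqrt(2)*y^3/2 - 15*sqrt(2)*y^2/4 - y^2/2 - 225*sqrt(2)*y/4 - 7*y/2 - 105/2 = (y - 3)*(y + 5/2)*(y + sqrt(2)/2)*(y + 7*sqrt(2))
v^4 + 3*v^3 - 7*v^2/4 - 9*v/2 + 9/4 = (v - 1)*(v - 1/2)*(v + 3/2)*(v + 3)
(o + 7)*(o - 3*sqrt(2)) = o^2 - 3*sqrt(2)*o + 7*o - 21*sqrt(2)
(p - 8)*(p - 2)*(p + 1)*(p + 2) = p^4 - 7*p^3 - 12*p^2 + 28*p + 32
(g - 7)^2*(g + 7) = g^3 - 7*g^2 - 49*g + 343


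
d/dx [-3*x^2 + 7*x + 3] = 7 - 6*x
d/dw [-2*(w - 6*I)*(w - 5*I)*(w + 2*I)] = -6*w^2 + 36*I*w + 16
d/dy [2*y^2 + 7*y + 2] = 4*y + 7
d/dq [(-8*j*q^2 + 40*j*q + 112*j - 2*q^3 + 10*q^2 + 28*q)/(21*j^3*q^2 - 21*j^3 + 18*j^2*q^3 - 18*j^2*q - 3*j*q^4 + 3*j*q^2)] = 2*((-8*j*q + 20*j - 3*q^2 + 10*q + 14)*(7*j^2*q^2 - 7*j^2 + 6*j*q^3 - 6*j*q - q^4 + q^2) - 2*(7*j^2*q + 9*j*q^2 - 3*j - 2*q^3 + q)*(-4*j*q^2 + 20*j*q + 56*j - q^3 + 5*q^2 + 14*q))/(3*j*(7*j^2*q^2 - 7*j^2 + 6*j*q^3 - 6*j*q - q^4 + q^2)^2)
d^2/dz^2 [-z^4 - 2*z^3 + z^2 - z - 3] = -12*z^2 - 12*z + 2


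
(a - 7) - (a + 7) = -14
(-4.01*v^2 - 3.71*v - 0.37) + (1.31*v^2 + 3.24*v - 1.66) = -2.7*v^2 - 0.47*v - 2.03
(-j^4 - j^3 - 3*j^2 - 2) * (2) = -2*j^4 - 2*j^3 - 6*j^2 - 4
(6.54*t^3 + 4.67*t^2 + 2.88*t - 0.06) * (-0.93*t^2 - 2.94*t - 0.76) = -6.0822*t^5 - 23.5707*t^4 - 21.3786*t^3 - 11.9606*t^2 - 2.0124*t + 0.0456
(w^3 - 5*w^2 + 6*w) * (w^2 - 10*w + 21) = w^5 - 15*w^4 + 77*w^3 - 165*w^2 + 126*w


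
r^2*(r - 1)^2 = r^4 - 2*r^3 + r^2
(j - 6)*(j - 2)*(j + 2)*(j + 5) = j^4 - j^3 - 34*j^2 + 4*j + 120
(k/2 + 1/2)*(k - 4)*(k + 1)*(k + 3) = k^4/2 + k^3/2 - 13*k^2/2 - 25*k/2 - 6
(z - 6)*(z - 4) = z^2 - 10*z + 24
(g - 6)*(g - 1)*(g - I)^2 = g^4 - 7*g^3 - 2*I*g^3 + 5*g^2 + 14*I*g^2 + 7*g - 12*I*g - 6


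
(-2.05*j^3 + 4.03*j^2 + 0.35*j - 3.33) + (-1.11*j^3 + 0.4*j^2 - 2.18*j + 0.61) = -3.16*j^3 + 4.43*j^2 - 1.83*j - 2.72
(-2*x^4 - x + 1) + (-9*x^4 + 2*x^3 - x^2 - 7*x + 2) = -11*x^4 + 2*x^3 - x^2 - 8*x + 3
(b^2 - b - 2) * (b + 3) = b^3 + 2*b^2 - 5*b - 6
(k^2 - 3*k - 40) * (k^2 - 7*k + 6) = k^4 - 10*k^3 - 13*k^2 + 262*k - 240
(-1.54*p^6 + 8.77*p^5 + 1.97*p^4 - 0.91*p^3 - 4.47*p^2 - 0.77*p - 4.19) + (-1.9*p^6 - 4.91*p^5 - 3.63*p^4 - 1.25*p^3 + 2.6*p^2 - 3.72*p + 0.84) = -3.44*p^6 + 3.86*p^5 - 1.66*p^4 - 2.16*p^3 - 1.87*p^2 - 4.49*p - 3.35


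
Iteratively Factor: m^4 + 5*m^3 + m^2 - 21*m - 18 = (m + 1)*(m^3 + 4*m^2 - 3*m - 18) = (m + 1)*(m + 3)*(m^2 + m - 6) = (m - 2)*(m + 1)*(m + 3)*(m + 3)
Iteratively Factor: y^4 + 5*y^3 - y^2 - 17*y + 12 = (y + 4)*(y^3 + y^2 - 5*y + 3) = (y - 1)*(y + 4)*(y^2 + 2*y - 3) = (y - 1)*(y + 3)*(y + 4)*(y - 1)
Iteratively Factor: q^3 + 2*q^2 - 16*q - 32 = (q + 2)*(q^2 - 16) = (q + 2)*(q + 4)*(q - 4)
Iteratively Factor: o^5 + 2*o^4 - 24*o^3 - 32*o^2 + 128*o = (o + 4)*(o^4 - 2*o^3 - 16*o^2 + 32*o) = (o - 2)*(o + 4)*(o^3 - 16*o) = (o - 2)*(o + 4)^2*(o^2 - 4*o) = (o - 4)*(o - 2)*(o + 4)^2*(o)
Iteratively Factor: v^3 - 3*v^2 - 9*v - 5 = (v + 1)*(v^2 - 4*v - 5) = (v + 1)^2*(v - 5)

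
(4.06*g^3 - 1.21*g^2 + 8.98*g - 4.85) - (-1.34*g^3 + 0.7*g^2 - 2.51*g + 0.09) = 5.4*g^3 - 1.91*g^2 + 11.49*g - 4.94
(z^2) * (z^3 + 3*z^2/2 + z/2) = z^5 + 3*z^4/2 + z^3/2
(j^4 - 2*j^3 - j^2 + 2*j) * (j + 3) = j^5 + j^4 - 7*j^3 - j^2 + 6*j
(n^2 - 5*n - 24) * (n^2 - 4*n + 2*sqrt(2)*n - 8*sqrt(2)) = n^4 - 9*n^3 + 2*sqrt(2)*n^3 - 18*sqrt(2)*n^2 - 4*n^2 - 8*sqrt(2)*n + 96*n + 192*sqrt(2)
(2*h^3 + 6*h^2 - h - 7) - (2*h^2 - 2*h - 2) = 2*h^3 + 4*h^2 + h - 5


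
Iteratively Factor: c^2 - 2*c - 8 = (c - 4)*(c + 2)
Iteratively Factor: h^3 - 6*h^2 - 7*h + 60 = (h - 4)*(h^2 - 2*h - 15) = (h - 4)*(h + 3)*(h - 5)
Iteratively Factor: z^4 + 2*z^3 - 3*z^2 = (z + 3)*(z^3 - z^2) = z*(z + 3)*(z^2 - z) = z^2*(z + 3)*(z - 1)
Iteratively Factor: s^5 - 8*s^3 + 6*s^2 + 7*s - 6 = (s - 2)*(s^4 + 2*s^3 - 4*s^2 - 2*s + 3) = (s - 2)*(s - 1)*(s^3 + 3*s^2 - s - 3) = (s - 2)*(s - 1)^2*(s^2 + 4*s + 3) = (s - 2)*(s - 1)^2*(s + 3)*(s + 1)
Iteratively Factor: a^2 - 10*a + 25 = (a - 5)*(a - 5)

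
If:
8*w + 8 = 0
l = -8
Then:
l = -8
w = -1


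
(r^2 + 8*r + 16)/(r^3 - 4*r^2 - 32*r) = (r + 4)/(r*(r - 8))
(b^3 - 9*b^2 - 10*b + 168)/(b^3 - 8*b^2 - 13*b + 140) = (b - 6)/(b - 5)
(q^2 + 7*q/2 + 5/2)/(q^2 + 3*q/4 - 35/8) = 4*(q + 1)/(4*q - 7)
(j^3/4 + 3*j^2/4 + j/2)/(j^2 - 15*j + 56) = j*(j^2 + 3*j + 2)/(4*(j^2 - 15*j + 56))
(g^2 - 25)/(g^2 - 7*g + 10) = (g + 5)/(g - 2)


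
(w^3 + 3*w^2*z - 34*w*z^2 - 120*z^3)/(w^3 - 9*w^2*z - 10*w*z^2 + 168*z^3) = (-w - 5*z)/(-w + 7*z)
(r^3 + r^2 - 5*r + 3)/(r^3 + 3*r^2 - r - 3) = (r - 1)/(r + 1)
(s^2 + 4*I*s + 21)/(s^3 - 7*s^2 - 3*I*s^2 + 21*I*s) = (s + 7*I)/(s*(s - 7))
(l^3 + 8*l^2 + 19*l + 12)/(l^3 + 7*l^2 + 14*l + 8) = (l + 3)/(l + 2)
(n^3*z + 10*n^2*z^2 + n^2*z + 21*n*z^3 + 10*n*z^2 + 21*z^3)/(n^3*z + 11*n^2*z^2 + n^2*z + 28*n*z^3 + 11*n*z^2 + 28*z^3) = (n + 3*z)/(n + 4*z)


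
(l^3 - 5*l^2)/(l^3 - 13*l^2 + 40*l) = l/(l - 8)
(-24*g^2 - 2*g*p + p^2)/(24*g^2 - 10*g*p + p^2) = (4*g + p)/(-4*g + p)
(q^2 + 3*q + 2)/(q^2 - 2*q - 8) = (q + 1)/(q - 4)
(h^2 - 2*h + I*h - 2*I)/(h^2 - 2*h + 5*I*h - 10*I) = (h + I)/(h + 5*I)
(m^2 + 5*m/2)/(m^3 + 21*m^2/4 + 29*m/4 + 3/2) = 2*m*(2*m + 5)/(4*m^3 + 21*m^2 + 29*m + 6)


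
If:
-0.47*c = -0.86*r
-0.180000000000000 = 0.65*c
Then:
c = -0.28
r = -0.15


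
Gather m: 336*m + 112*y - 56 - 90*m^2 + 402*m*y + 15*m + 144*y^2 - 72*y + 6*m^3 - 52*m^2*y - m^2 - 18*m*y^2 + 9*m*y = 6*m^3 + m^2*(-52*y - 91) + m*(-18*y^2 + 411*y + 351) + 144*y^2 + 40*y - 56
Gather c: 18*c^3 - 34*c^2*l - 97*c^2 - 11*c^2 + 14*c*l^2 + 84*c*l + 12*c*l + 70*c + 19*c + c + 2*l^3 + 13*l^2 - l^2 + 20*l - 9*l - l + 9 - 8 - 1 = 18*c^3 + c^2*(-34*l - 108) + c*(14*l^2 + 96*l + 90) + 2*l^3 + 12*l^2 + 10*l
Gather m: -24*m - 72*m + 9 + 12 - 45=-96*m - 24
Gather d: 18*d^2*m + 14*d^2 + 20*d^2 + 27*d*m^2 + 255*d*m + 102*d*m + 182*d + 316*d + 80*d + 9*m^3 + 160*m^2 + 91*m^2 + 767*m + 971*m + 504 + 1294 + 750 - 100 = d^2*(18*m + 34) + d*(27*m^2 + 357*m + 578) + 9*m^3 + 251*m^2 + 1738*m + 2448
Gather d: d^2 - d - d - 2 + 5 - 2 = d^2 - 2*d + 1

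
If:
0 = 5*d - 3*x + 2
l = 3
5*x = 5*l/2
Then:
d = 1/2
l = 3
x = 3/2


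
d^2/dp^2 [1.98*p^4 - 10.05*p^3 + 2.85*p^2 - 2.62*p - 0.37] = 23.76*p^2 - 60.3*p + 5.7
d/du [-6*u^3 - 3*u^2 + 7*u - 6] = -18*u^2 - 6*u + 7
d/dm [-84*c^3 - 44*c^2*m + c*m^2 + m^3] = -44*c^2 + 2*c*m + 3*m^2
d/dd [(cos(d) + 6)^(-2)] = 2*sin(d)/(cos(d) + 6)^3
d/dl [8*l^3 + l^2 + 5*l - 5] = 24*l^2 + 2*l + 5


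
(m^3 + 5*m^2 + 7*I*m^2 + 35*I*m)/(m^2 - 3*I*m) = (m^2 + m*(5 + 7*I) + 35*I)/(m - 3*I)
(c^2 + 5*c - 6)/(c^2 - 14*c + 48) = (c^2 + 5*c - 6)/(c^2 - 14*c + 48)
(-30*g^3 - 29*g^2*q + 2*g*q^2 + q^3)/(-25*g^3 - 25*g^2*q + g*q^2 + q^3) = (6*g + q)/(5*g + q)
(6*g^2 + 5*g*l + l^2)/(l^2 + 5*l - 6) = (6*g^2 + 5*g*l + l^2)/(l^2 + 5*l - 6)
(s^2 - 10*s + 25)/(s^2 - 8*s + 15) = (s - 5)/(s - 3)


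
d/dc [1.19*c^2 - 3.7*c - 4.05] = 2.38*c - 3.7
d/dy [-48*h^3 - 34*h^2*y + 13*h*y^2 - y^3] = -34*h^2 + 26*h*y - 3*y^2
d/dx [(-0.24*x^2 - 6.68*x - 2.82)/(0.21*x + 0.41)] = (-0.0504*x^2 - 0.1968*x - 2.1466)/(0.0441*x^2 + 0.1722*x + 0.1681)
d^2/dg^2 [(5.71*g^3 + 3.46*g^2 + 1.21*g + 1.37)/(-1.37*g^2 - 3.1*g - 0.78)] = (-1.13686837721616e-13*g^4 - 72.6956459999999*g^3 - 76.084662*g^2 - 47.996088*g - 21.762004)/(2.571353*g^6 + 17.45517*g^5 + 43.889046*g^4 + 49.66696*g^3 + 24.987924*g^2 + 5.65812*g + 0.474552)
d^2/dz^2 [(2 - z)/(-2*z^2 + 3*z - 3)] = 2*((7 - 6*z)*(2*z^2 - 3*z + 3) + (z - 2)*(4*z - 3)^2)/(2*z^2 - 3*z + 3)^3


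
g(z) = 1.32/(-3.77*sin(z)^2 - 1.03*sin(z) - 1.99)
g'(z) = 1.32*(7.54*sin(z)*cos(z) + 1.03*cos(z))/(-3.77*sin(z)^2 - 1.03*sin(z) - 1.99)^2 = (9.9528*sin(z) + 1.3596)*cos(z)/(3.77*sin(z)^2 + 1.03*sin(z) + 1.99)^2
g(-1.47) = -0.28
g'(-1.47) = -0.04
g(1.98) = -0.22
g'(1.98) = -0.11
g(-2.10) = -0.34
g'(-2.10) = 0.24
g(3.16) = -0.67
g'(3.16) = -0.30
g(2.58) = -0.37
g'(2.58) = -0.43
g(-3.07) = -0.68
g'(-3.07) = -0.17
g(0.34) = -0.48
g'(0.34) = 0.58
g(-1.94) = -0.31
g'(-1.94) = 0.15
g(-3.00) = -0.69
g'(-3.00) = 0.01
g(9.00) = -0.43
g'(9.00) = -0.53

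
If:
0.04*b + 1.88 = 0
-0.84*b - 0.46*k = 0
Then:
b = -47.00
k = 85.83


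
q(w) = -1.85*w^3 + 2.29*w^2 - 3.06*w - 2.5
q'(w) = -5.55*w^2 + 4.58*w - 3.06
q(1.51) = -8.27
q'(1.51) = -8.80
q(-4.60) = 240.10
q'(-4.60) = -141.57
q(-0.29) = -1.37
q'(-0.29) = -4.85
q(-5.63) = 417.45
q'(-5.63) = -204.76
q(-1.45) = 12.39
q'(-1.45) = -21.37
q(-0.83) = 2.68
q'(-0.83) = -10.68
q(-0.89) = 3.34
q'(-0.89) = -11.53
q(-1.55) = 14.63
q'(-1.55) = -23.49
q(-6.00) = 497.90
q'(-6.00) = -230.34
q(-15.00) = 6802.40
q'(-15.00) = -1320.51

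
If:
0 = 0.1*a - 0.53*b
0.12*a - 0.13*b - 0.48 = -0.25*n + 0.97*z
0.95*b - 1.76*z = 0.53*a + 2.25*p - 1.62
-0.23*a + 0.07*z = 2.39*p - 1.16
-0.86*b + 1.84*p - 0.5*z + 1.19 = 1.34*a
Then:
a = 1.19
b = 0.22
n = 2.25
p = 0.38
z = 0.20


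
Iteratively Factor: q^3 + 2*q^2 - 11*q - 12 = (q + 4)*(q^2 - 2*q - 3) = (q + 1)*(q + 4)*(q - 3)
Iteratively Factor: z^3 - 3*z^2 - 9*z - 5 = (z + 1)*(z^2 - 4*z - 5) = (z - 5)*(z + 1)*(z + 1)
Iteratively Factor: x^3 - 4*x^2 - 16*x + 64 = (x + 4)*(x^2 - 8*x + 16) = (x - 4)*(x + 4)*(x - 4)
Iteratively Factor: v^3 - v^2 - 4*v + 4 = (v - 2)*(v^2 + v - 2) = (v - 2)*(v + 2)*(v - 1)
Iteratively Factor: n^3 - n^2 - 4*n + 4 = (n + 2)*(n^2 - 3*n + 2) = (n - 1)*(n + 2)*(n - 2)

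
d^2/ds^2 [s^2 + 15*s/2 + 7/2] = 2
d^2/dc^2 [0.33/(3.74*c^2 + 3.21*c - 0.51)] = (-9.231816*c^2 - 7.923564*c + 0.33*(7.48*c + 3.21)*(14.96*c + 6.42) + 1.258884)/(3.74*c^2 + 3.21*c - 0.51)^3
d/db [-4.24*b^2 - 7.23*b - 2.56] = -8.48*b - 7.23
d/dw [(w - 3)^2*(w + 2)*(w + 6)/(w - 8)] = (3*w^4 - 28*w^3 - 75*w^2 + 432*w - 108)/(w^2 - 16*w + 64)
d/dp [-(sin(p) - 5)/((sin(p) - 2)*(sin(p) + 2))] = (sin(p)^2 - 10*sin(p) + 4)*cos(p)/((sin(p) - 2)^2*(sin(p) + 2)^2)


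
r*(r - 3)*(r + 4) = r^3 + r^2 - 12*r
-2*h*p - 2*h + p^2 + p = (-2*h + p)*(p + 1)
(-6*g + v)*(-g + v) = 6*g^2 - 7*g*v + v^2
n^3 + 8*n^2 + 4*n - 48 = (n - 2)*(n + 4)*(n + 6)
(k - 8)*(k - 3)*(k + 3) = k^3 - 8*k^2 - 9*k + 72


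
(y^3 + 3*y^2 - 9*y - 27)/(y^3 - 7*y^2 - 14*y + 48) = (y^2 - 9)/(y^2 - 10*y + 16)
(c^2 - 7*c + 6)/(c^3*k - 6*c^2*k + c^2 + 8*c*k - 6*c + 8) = (c^2 - 7*c + 6)/(c^3*k - 6*c^2*k + c^2 + 8*c*k - 6*c + 8)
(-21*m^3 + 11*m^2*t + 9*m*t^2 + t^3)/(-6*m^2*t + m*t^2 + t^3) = (-7*m^2 + 6*m*t + t^2)/(t*(-2*m + t))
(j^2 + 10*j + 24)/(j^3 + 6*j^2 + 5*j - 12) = (j + 6)/(j^2 + 2*j - 3)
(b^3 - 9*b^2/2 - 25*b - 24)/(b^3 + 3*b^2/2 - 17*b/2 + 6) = (2*b^3 - 9*b^2 - 50*b - 48)/(2*b^3 + 3*b^2 - 17*b + 12)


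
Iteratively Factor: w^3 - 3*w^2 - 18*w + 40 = (w + 4)*(w^2 - 7*w + 10) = (w - 5)*(w + 4)*(w - 2)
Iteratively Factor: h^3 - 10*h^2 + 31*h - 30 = (h - 5)*(h^2 - 5*h + 6) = (h - 5)*(h - 2)*(h - 3)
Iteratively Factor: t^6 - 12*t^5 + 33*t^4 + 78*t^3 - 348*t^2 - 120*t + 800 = (t - 5)*(t^5 - 7*t^4 - 2*t^3 + 68*t^2 - 8*t - 160) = (t - 5)*(t + 2)*(t^4 - 9*t^3 + 16*t^2 + 36*t - 80) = (t - 5)*(t - 4)*(t + 2)*(t^3 - 5*t^2 - 4*t + 20) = (t - 5)^2*(t - 4)*(t + 2)*(t^2 - 4) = (t - 5)^2*(t - 4)*(t - 2)*(t + 2)*(t + 2)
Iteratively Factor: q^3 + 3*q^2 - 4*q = (q - 1)*(q^2 + 4*q) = (q - 1)*(q + 4)*(q)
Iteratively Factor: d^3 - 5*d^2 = (d)*(d^2 - 5*d) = d^2*(d - 5)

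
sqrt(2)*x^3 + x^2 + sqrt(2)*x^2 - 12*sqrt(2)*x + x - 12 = (x - 3)*(x + 4)*(sqrt(2)*x + 1)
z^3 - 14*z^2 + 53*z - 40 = (z - 8)*(z - 5)*(z - 1)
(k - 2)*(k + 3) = k^2 + k - 6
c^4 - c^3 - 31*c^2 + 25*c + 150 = (c - 5)*(c - 3)*(c + 2)*(c + 5)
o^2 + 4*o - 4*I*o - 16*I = (o + 4)*(o - 4*I)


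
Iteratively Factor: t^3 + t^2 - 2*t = (t)*(t^2 + t - 2) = t*(t - 1)*(t + 2)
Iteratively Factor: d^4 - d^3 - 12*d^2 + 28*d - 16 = (d - 1)*(d^3 - 12*d + 16) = (d - 1)*(d + 4)*(d^2 - 4*d + 4) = (d - 2)*(d - 1)*(d + 4)*(d - 2)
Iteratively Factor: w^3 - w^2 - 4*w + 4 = (w - 1)*(w^2 - 4) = (w - 2)*(w - 1)*(w + 2)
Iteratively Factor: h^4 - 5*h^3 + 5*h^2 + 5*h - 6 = (h + 1)*(h^3 - 6*h^2 + 11*h - 6) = (h - 2)*(h + 1)*(h^2 - 4*h + 3) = (h - 3)*(h - 2)*(h + 1)*(h - 1)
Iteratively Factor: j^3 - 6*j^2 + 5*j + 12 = (j - 4)*(j^2 - 2*j - 3) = (j - 4)*(j - 3)*(j + 1)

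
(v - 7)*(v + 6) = v^2 - v - 42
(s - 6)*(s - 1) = s^2 - 7*s + 6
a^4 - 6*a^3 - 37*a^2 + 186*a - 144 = (a - 8)*(a - 3)*(a - 1)*(a + 6)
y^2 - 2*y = y*(y - 2)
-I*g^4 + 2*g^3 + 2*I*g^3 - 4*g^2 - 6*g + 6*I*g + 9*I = (g - 3)*(g - I)*(g + 3*I)*(-I*g - I)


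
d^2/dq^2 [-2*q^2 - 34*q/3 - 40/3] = -4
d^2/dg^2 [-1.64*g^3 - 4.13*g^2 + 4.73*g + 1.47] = -9.84*g - 8.26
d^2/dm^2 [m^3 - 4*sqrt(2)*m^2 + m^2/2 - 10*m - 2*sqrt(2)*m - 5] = 6*m - 8*sqrt(2) + 1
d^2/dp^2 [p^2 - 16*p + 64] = 2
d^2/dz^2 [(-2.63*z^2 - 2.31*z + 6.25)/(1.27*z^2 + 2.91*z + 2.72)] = (11.987784*z^3 + 114.994182*z^2 + 186.466734*z + 60.32389)/(2.048383*z^6 + 14.080617*z^5 + 45.424725*z^4 + 84.955995*z^3 + 97.2876*z^2 + 64.588032*z + 20.123648)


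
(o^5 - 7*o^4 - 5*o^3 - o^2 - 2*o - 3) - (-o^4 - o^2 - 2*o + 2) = o^5 - 6*o^4 - 5*o^3 - 5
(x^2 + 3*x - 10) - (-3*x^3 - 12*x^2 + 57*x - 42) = 3*x^3 + 13*x^2 - 54*x + 32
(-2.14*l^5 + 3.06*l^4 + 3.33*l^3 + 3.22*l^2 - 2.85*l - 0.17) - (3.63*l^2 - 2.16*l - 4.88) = -2.14*l^5 + 3.06*l^4 + 3.33*l^3 - 0.41*l^2 - 0.69*l + 4.71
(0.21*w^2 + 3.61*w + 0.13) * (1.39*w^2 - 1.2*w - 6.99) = 0.2919*w^4 + 4.7659*w^3 - 5.6192*w^2 - 25.3899*w - 0.9087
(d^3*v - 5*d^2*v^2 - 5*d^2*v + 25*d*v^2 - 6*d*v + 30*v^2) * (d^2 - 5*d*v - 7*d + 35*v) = d^5*v - 10*d^4*v^2 - 12*d^4*v + 25*d^3*v^3 + 120*d^3*v^2 + 29*d^3*v - 300*d^2*v^3 - 290*d^2*v^2 + 42*d^2*v + 725*d*v^3 - 420*d*v^2 + 1050*v^3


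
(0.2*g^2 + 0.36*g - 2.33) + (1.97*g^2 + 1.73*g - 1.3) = 2.17*g^2 + 2.09*g - 3.63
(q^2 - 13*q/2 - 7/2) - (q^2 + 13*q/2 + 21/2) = -13*q - 14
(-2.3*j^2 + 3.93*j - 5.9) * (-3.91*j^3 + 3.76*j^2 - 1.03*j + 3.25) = 8.993*j^5 - 24.0143*j^4 + 40.2148*j^3 - 33.7069*j^2 + 18.8495*j - 19.175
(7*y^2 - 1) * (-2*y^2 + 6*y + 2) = -14*y^4 + 42*y^3 + 16*y^2 - 6*y - 2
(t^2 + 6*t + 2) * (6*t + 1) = 6*t^3 + 37*t^2 + 18*t + 2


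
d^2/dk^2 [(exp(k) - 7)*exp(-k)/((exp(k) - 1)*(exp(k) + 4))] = 2*(2*exp(5*k) - 27*exp(4*k) - 103*exp(3*k) - 92*exp(2*k) + 126*exp(k) - 56)*exp(-k)/(exp(6*k) + 9*exp(5*k) + 15*exp(4*k) - 45*exp(3*k) - 60*exp(2*k) + 144*exp(k) - 64)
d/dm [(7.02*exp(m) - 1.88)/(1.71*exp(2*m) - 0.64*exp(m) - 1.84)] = (-12.0042*exp(2*m) + 6.4296*exp(m) - 14.12)*exp(m)/(2.9241*exp(4*m) - 2.1888*exp(3*m) - 5.8832*exp(2*m) + 2.3552*exp(m) + 3.3856)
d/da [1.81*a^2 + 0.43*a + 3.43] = 3.62*a + 0.43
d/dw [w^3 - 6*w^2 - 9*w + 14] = 3*w^2 - 12*w - 9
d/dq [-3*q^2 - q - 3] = -6*q - 1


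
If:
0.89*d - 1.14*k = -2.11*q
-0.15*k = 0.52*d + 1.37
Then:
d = -0.43577034283354*q - 2.15035109458901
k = 1.51067052182294*q - 1.67878287209142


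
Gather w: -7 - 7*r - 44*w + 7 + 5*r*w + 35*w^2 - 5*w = -7*r + 35*w^2 + w*(5*r - 49)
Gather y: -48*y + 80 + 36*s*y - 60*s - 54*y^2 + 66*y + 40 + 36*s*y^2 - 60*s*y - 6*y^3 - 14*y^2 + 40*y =-60*s - 6*y^3 + y^2*(36*s - 68) + y*(58 - 24*s) + 120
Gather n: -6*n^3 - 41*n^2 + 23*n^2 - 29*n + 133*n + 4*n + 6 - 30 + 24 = -6*n^3 - 18*n^2 + 108*n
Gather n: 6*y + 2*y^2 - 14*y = 2*y^2 - 8*y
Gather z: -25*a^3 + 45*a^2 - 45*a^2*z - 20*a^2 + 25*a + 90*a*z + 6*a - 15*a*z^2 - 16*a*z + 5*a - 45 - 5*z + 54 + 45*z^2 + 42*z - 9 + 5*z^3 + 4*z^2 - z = -25*a^3 + 25*a^2 + 36*a + 5*z^3 + z^2*(49 - 15*a) + z*(-45*a^2 + 74*a + 36)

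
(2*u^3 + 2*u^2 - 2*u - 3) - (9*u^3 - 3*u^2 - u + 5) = -7*u^3 + 5*u^2 - u - 8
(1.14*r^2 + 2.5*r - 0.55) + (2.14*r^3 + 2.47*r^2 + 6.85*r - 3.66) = 2.14*r^3 + 3.61*r^2 + 9.35*r - 4.21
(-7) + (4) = -3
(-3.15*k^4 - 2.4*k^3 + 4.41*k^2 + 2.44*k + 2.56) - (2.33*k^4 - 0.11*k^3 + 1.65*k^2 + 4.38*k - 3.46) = -5.48*k^4 - 2.29*k^3 + 2.76*k^2 - 1.94*k + 6.02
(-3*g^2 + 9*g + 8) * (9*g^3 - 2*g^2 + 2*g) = -27*g^5 + 87*g^4 + 48*g^3 + 2*g^2 + 16*g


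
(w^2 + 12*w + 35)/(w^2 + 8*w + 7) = (w + 5)/(w + 1)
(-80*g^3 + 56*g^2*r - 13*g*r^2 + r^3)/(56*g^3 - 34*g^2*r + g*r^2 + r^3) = (20*g^2 - 9*g*r + r^2)/(-14*g^2 + 5*g*r + r^2)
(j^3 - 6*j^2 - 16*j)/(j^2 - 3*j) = (j^2 - 6*j - 16)/(j - 3)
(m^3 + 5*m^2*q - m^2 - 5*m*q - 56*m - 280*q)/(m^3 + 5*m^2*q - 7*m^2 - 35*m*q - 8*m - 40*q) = (m + 7)/(m + 1)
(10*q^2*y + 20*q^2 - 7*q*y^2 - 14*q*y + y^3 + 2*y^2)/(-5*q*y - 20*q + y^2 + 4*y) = (-2*q*y - 4*q + y^2 + 2*y)/(y + 4)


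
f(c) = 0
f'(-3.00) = 0.00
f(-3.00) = 0.00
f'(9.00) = 0.00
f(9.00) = 0.00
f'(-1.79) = 0.00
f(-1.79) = 0.00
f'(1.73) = 0.00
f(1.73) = 0.00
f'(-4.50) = 0.00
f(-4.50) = 0.00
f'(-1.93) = 0.00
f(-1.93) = 0.00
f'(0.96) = 0.00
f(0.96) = 0.00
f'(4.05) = 0.00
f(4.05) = 0.00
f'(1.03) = 0.00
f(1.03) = 0.00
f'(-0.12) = 0.00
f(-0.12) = 0.00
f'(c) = 0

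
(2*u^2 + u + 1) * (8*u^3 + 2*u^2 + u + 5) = 16*u^5 + 12*u^4 + 12*u^3 + 13*u^2 + 6*u + 5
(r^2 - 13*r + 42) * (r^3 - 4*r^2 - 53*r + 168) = r^5 - 17*r^4 + 41*r^3 + 689*r^2 - 4410*r + 7056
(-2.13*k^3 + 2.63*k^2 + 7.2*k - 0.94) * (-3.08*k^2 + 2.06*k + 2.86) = 6.5604*k^5 - 12.4882*k^4 - 22.85*k^3 + 25.249*k^2 + 18.6556*k - 2.6884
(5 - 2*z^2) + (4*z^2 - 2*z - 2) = 2*z^2 - 2*z + 3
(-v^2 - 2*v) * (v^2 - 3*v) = -v^4 + v^3 + 6*v^2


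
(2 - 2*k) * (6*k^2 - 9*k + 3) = -12*k^3 + 30*k^2 - 24*k + 6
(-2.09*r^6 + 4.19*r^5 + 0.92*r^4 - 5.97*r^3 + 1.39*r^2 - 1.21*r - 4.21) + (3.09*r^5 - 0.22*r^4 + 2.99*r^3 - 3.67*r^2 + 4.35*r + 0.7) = -2.09*r^6 + 7.28*r^5 + 0.7*r^4 - 2.98*r^3 - 2.28*r^2 + 3.14*r - 3.51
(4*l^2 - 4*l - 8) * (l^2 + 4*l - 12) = 4*l^4 + 12*l^3 - 72*l^2 + 16*l + 96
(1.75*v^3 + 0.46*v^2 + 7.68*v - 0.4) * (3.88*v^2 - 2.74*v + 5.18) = 6.79*v^5 - 3.0102*v^4 + 37.603*v^3 - 20.2124*v^2 + 40.8784*v - 2.072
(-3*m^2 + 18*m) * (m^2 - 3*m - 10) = -3*m^4 + 27*m^3 - 24*m^2 - 180*m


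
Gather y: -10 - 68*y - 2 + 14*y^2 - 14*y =14*y^2 - 82*y - 12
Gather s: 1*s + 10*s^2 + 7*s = 10*s^2 + 8*s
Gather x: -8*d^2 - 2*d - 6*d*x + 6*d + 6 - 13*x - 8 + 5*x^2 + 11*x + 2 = -8*d^2 + 4*d + 5*x^2 + x*(-6*d - 2)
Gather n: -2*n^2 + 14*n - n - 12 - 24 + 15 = -2*n^2 + 13*n - 21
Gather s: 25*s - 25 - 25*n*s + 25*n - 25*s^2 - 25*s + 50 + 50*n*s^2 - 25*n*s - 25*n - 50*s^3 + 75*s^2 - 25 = -50*n*s - 50*s^3 + s^2*(50*n + 50)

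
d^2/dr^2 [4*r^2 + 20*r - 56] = 8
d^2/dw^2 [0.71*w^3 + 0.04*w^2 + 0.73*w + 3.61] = 4.26*w + 0.08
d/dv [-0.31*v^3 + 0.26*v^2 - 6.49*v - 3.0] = -0.93*v^2 + 0.52*v - 6.49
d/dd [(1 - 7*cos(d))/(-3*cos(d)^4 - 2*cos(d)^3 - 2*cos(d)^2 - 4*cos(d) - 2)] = 4*(63*cos(d)^4 + 16*cos(d)^3 + 8*cos(d)^2 - 4*cos(d) - 18)*sin(d)/(6*sin(d)^4 - 16*sin(d)^2 + 11*cos(d) + cos(3*d) + 14)^2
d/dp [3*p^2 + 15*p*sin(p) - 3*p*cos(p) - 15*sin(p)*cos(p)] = 3*p*sin(p) + 15*p*cos(p) + 6*p + 15*sin(p) - 3*cos(p) - 15*cos(2*p)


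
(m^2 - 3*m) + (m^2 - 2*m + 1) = 2*m^2 - 5*m + 1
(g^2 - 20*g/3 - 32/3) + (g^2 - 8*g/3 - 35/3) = 2*g^2 - 28*g/3 - 67/3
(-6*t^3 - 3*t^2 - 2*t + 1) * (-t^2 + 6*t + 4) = 6*t^5 - 33*t^4 - 40*t^3 - 25*t^2 - 2*t + 4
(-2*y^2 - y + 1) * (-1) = 2*y^2 + y - 1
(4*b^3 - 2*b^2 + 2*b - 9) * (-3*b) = -12*b^4 + 6*b^3 - 6*b^2 + 27*b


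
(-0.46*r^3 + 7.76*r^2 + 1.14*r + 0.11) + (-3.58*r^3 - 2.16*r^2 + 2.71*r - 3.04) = -4.04*r^3 + 5.6*r^2 + 3.85*r - 2.93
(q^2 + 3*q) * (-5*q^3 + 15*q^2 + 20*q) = -5*q^5 + 65*q^3 + 60*q^2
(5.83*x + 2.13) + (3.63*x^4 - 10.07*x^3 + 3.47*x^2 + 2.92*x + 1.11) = 3.63*x^4 - 10.07*x^3 + 3.47*x^2 + 8.75*x + 3.24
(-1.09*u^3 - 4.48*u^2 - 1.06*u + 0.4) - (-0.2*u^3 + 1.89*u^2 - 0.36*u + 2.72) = -0.89*u^3 - 6.37*u^2 - 0.7*u - 2.32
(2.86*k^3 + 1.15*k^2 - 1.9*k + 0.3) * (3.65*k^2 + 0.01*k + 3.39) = 10.439*k^5 + 4.2261*k^4 + 2.7719*k^3 + 4.9745*k^2 - 6.438*k + 1.017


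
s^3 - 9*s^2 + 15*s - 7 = (s - 7)*(s - 1)^2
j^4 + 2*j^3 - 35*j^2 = j^2*(j - 5)*(j + 7)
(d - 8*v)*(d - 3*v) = d^2 - 11*d*v + 24*v^2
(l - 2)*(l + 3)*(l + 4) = l^3 + 5*l^2 - 2*l - 24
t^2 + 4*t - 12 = (t - 2)*(t + 6)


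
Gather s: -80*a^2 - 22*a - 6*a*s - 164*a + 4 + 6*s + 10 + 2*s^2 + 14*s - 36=-80*a^2 - 186*a + 2*s^2 + s*(20 - 6*a) - 22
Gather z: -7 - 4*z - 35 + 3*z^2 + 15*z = 3*z^2 + 11*z - 42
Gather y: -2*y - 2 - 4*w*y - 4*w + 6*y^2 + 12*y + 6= -4*w + 6*y^2 + y*(10 - 4*w) + 4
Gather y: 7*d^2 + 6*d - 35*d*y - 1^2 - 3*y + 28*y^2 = 7*d^2 + 6*d + 28*y^2 + y*(-35*d - 3) - 1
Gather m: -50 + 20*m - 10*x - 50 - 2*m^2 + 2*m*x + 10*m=-2*m^2 + m*(2*x + 30) - 10*x - 100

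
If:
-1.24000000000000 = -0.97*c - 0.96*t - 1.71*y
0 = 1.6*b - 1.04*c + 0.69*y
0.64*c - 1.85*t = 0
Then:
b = 0.618996222342148 - 1.2848657582299*y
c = 0.952301880526381 - 1.31325501266138*y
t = 0.329444974884802 - 0.454315247623397*y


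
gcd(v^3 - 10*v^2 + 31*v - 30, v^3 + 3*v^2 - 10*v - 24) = v - 3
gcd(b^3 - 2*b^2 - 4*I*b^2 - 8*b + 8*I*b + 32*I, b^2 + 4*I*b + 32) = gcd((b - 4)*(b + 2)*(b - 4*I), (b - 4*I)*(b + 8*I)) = b - 4*I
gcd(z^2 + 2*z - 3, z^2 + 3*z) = z + 3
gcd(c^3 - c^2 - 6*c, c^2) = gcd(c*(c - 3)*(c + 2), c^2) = c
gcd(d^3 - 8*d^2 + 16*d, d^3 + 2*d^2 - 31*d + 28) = d - 4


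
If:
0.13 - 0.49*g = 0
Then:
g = 0.27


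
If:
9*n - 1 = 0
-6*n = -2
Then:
No Solution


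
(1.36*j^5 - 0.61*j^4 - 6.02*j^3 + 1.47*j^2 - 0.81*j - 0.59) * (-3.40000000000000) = -4.624*j^5 + 2.074*j^4 + 20.468*j^3 - 4.998*j^2 + 2.754*j + 2.006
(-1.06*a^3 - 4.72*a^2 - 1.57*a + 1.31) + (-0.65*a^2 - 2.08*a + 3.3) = -1.06*a^3 - 5.37*a^2 - 3.65*a + 4.61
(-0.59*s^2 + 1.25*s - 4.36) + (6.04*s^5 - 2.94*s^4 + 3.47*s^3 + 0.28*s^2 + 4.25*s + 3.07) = 6.04*s^5 - 2.94*s^4 + 3.47*s^3 - 0.31*s^2 + 5.5*s - 1.29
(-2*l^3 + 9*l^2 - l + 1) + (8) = -2*l^3 + 9*l^2 - l + 9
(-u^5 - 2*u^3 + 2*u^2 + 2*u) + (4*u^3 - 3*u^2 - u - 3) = -u^5 + 2*u^3 - u^2 + u - 3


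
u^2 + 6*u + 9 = (u + 3)^2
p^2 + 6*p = p*(p + 6)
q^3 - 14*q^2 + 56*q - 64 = (q - 8)*(q - 4)*(q - 2)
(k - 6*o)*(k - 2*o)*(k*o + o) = k^3*o - 8*k^2*o^2 + k^2*o + 12*k*o^3 - 8*k*o^2 + 12*o^3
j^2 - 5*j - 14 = (j - 7)*(j + 2)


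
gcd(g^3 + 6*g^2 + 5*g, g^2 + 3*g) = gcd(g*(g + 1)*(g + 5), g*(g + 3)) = g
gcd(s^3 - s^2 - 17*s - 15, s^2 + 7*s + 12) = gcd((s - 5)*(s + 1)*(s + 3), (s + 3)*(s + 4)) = s + 3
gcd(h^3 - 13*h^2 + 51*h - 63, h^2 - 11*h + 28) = h - 7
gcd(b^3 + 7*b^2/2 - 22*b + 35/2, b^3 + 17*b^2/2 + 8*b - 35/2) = b^2 + 6*b - 7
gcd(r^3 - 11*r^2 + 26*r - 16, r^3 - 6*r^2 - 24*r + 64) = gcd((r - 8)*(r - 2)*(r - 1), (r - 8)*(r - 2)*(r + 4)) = r^2 - 10*r + 16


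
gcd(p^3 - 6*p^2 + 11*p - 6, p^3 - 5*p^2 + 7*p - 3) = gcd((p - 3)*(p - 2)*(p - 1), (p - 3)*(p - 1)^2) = p^2 - 4*p + 3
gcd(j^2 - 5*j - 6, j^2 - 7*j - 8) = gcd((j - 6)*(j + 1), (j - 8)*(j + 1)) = j + 1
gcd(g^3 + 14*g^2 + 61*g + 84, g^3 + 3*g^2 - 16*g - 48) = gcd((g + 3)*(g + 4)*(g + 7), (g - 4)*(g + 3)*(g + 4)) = g^2 + 7*g + 12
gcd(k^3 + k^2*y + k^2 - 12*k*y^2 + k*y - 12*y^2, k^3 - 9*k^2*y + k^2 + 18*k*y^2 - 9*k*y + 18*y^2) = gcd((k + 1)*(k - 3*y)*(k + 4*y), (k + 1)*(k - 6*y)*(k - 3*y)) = -k^2 + 3*k*y - k + 3*y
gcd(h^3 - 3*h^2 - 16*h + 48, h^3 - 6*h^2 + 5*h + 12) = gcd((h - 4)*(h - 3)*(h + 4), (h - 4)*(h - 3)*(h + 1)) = h^2 - 7*h + 12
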